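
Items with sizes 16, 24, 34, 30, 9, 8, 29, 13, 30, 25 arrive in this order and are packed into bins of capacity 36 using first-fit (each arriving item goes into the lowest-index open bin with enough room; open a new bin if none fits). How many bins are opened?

8

  16 → bin 1 (new)  [load 16/36]
  24 → bin 2 (new)  [load 24/36]
  34 → bin 3 (new)  [load 34/36]
  30 → bin 4 (new)  [load 30/36]
  9 → bin 1  [load 25/36]
  8 → bin 1  [load 33/36]
  29 → bin 5 (new)  [load 29/36]
  13 → bin 6 (new)  [load 13/36]
  30 → bin 7 (new)  [load 30/36]
  25 → bin 8 (new)  [load 25/36]
8 bins opened.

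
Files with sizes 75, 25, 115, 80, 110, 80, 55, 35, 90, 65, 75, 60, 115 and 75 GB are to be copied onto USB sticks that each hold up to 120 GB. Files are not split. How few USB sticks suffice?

Total = 115 + 115 + 110 + 90 + 80 + 80 + 75 + 75 + 75 + 65 + 60 + 55 + 35 + 25 = 1055 GB.
Lower bound: ⌈1055/120⌉ = 9 USB sticks.
Also, 10 files each exceed 60 GB, and no two of those can share a USB stick, so at least 10 USB sticks are needed.
A packing using 11 USB sticks:
  USB stick 1: 115 = 115
  USB stick 2: 115 = 115
  USB stick 3: 110 = 110
  USB stick 4: 90 + 25 = 115
  USB stick 5: 80 + 35 = 115
  USB stick 6: 80 = 80
  USB stick 7: 75 = 75
  USB stick 8: 75 = 75
  USB stick 9: 75 = 75
  USB stick 10: 65 + 55 = 120
  USB stick 11: 60 = 60
No arrangement into 10 USB sticks stays within capacity, so 11 is optimal.

11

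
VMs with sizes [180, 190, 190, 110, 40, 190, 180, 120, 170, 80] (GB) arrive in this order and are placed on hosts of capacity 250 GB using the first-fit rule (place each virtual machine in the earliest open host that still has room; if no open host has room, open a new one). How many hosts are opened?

  180 → host 1 (new)  [load 180/250]
  190 → host 2 (new)  [load 190/250]
  190 → host 3 (new)  [load 190/250]
  110 → host 4 (new)  [load 110/250]
  40 → host 1  [load 220/250]
  190 → host 5 (new)  [load 190/250]
  180 → host 6 (new)  [load 180/250]
  120 → host 4  [load 230/250]
  170 → host 7 (new)  [load 170/250]
  80 → host 7  [load 250/250]
7 hosts opened.

7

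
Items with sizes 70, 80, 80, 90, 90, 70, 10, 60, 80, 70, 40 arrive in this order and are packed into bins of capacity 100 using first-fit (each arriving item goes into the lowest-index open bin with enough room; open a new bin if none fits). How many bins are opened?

  70 → bin 1 (new)  [load 70/100]
  80 → bin 2 (new)  [load 80/100]
  80 → bin 3 (new)  [load 80/100]
  90 → bin 4 (new)  [load 90/100]
  90 → bin 5 (new)  [load 90/100]
  70 → bin 6 (new)  [load 70/100]
  10 → bin 1  [load 80/100]
  60 → bin 7 (new)  [load 60/100]
  80 → bin 8 (new)  [load 80/100]
  70 → bin 9 (new)  [load 70/100]
  40 → bin 7  [load 100/100]
9 bins opened.

9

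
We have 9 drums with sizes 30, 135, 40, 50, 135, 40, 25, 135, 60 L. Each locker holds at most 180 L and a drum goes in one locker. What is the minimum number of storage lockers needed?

4

Total = 135 + 135 + 135 + 60 + 50 + 40 + 40 + 30 + 25 = 650 L.
Lower bound: ⌈650/180⌉ = 4 storage lockers.
A packing using 4 storage lockers:
  locker 1: 135 + 40 = 175
  locker 2: 135 + 40 = 175
  locker 3: 135 + 30 = 165
  locker 4: 60 + 50 + 25 = 135
This matches the lower bound, so 4 is optimal.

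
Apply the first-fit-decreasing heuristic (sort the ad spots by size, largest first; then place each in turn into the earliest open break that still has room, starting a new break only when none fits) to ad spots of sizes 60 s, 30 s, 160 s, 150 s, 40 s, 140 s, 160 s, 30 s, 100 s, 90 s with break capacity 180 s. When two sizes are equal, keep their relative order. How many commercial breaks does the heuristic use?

6

Sorted descending: 160, 160, 150, 140, 100, 90, 60, 40, 30, 30.
  160 → break 1 (new)  [load 160/180]
  160 → break 2 (new)  [load 160/180]
  150 → break 3 (new)  [load 150/180]
  140 → break 4 (new)  [load 140/180]
  100 → break 5 (new)  [load 100/180]
  90 → break 6 (new)  [load 90/180]
  60 → break 5  [load 160/180]
  40 → break 4  [load 180/180]
  30 → break 3  [load 180/180]
  30 → break 6  [load 120/180]
6 commercial breaks opened.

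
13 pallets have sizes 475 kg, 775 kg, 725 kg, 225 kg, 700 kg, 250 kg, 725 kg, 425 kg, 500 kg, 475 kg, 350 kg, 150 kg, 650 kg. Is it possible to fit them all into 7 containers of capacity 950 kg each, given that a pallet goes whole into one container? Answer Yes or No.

No

Total = 6425 kg; ⌈6425/950⌉ = 7.
The bound of 7 does not rule out 7, but exhaustive search shows no assignment into 7 containers of capacity 950 kg exists — the minimum is 8.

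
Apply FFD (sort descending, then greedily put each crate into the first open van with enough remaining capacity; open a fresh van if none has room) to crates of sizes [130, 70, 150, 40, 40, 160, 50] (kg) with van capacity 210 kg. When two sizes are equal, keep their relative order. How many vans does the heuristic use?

4

Sorted descending: 160, 150, 130, 70, 50, 40, 40.
  160 → van 1 (new)  [load 160/210]
  150 → van 2 (new)  [load 150/210]
  130 → van 3 (new)  [load 130/210]
  70 → van 3  [load 200/210]
  50 → van 1  [load 210/210]
  40 → van 2  [load 190/210]
  40 → van 4 (new)  [load 40/210]
4 vans opened.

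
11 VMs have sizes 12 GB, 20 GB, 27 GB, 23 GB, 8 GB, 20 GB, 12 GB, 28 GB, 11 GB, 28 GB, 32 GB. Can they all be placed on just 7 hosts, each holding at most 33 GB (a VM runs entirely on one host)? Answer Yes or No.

Total = 221 GB; ⌈221/33⌉ = 7.
The bound of 7 does not rule out 7, but exhaustive search shows no assignment into 7 hosts of capacity 33 GB exists — the minimum is 8.

No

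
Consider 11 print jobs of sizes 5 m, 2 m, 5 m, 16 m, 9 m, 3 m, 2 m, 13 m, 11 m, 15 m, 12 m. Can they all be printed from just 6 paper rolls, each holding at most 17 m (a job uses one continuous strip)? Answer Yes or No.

A valid assignment using 6 paper rolls:
  roll 1: 16 = 16
  roll 2: 15 + 2 = 17
  roll 3: 13 + 3 = 16
  roll 4: 12 + 5 = 17
  roll 5: 11 + 5 = 16
  roll 6: 9 + 2 = 11
Every load is within 17 m, so 6 paper rolls suffice.

Yes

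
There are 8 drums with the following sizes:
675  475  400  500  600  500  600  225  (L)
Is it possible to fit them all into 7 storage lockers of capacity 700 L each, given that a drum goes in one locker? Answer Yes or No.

A valid assignment using 7 storage lockers:
  locker 1: 675 = 675
  locker 2: 600 = 600
  locker 3: 600 = 600
  locker 4: 500 = 500
  locker 5: 500 = 500
  locker 6: 475 + 225 = 700
  locker 7: 400 = 400
Every load is within 700 L, so 7 storage lockers suffice.

Yes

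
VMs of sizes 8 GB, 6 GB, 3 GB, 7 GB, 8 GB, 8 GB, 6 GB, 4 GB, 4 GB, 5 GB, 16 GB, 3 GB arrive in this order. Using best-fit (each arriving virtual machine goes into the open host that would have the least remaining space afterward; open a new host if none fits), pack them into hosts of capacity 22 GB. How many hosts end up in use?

4

  8 → host 1 (new)  [load 8/22]
  6 → host 1  [load 14/22]
  3 → host 1  [load 17/22]
  7 → host 2 (new)  [load 7/22]
  8 → host 2  [load 15/22]
  8 → host 3 (new)  [load 8/22]
  6 → host 2  [load 21/22]
  4 → host 1  [load 21/22]
  4 → host 3  [load 12/22]
  5 → host 3  [load 17/22]
  16 → host 4 (new)  [load 16/22]
  3 → host 3  [load 20/22]
4 hosts opened.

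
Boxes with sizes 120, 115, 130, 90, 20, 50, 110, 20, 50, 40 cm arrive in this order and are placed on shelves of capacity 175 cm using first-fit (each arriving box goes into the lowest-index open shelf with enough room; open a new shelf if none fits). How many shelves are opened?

  120 → shelf 1 (new)  [load 120/175]
  115 → shelf 2 (new)  [load 115/175]
  130 → shelf 3 (new)  [load 130/175]
  90 → shelf 4 (new)  [load 90/175]
  20 → shelf 1  [load 140/175]
  50 → shelf 2  [load 165/175]
  110 → shelf 5 (new)  [load 110/175]
  20 → shelf 1  [load 160/175]
  50 → shelf 4  [load 140/175]
  40 → shelf 3  [load 170/175]
5 shelves opened.

5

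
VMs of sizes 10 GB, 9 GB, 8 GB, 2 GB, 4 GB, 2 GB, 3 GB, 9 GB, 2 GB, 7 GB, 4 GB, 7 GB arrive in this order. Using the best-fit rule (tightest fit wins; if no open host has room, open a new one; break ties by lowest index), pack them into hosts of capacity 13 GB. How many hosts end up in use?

6

  10 → host 1 (new)  [load 10/13]
  9 → host 2 (new)  [load 9/13]
  8 → host 3 (new)  [load 8/13]
  2 → host 1  [load 12/13]
  4 → host 2  [load 13/13]
  2 → host 3  [load 10/13]
  3 → host 3  [load 13/13]
  9 → host 4 (new)  [load 9/13]
  2 → host 4  [load 11/13]
  7 → host 5 (new)  [load 7/13]
  4 → host 5  [load 11/13]
  7 → host 6 (new)  [load 7/13]
6 hosts opened.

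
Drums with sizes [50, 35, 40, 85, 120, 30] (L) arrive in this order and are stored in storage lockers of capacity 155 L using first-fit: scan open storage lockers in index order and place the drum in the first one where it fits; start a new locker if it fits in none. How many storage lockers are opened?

  50 → locker 1 (new)  [load 50/155]
  35 → locker 1  [load 85/155]
  40 → locker 1  [load 125/155]
  85 → locker 2 (new)  [load 85/155]
  120 → locker 3 (new)  [load 120/155]
  30 → locker 1  [load 155/155]
3 storage lockers opened.

3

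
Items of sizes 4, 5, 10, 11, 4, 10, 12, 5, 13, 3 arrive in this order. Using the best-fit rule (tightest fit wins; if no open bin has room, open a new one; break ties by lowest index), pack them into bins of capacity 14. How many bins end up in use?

  4 → bin 1 (new)  [load 4/14]
  5 → bin 1  [load 9/14]
  10 → bin 2 (new)  [load 10/14]
  11 → bin 3 (new)  [load 11/14]
  4 → bin 2  [load 14/14]
  10 → bin 4 (new)  [load 10/14]
  12 → bin 5 (new)  [load 12/14]
  5 → bin 1  [load 14/14]
  13 → bin 6 (new)  [load 13/14]
  3 → bin 3  [load 14/14]
6 bins opened.

6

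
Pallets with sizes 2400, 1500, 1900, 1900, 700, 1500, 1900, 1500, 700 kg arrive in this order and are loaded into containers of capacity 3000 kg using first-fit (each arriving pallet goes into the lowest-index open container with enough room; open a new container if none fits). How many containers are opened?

6

  2400 → container 1 (new)  [load 2400/3000]
  1500 → container 2 (new)  [load 1500/3000]
  1900 → container 3 (new)  [load 1900/3000]
  1900 → container 4 (new)  [load 1900/3000]
  700 → container 2  [load 2200/3000]
  1500 → container 5 (new)  [load 1500/3000]
  1900 → container 6 (new)  [load 1900/3000]
  1500 → container 5  [load 3000/3000]
  700 → container 2  [load 2900/3000]
6 containers opened.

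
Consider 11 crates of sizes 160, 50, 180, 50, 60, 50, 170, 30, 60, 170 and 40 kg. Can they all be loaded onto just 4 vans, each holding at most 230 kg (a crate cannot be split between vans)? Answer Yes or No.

No

Total = 1020 kg; ⌈1020/230⌉ = 5.
At least 5 vans are required, but only 4 are allowed.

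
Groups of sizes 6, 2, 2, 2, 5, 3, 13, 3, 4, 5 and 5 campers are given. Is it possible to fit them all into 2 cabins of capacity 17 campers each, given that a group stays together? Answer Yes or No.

Total = 50 campers; ⌈50/17⌉ = 3.
At least 3 cabins are required, but only 2 are allowed.

No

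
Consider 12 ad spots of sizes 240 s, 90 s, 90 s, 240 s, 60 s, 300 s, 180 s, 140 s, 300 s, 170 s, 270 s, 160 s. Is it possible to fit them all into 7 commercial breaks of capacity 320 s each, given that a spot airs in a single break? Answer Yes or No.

No

Total = 2240 s; ⌈2240/320⌉ = 7.
The bound of 7 does not rule out 7, but exhaustive search shows no assignment into 7 commercial breaks of capacity 320 s exists — the minimum is 8.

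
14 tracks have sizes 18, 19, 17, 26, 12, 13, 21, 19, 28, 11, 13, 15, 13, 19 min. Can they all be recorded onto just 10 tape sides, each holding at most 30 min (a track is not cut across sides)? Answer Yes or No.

Yes

A valid assignment using 10 tape sides:
  side 1: 28 = 28
  side 2: 26 = 26
  side 3: 21 = 21
  side 4: 19 + 11 = 30
  side 5: 19 = 19
  side 6: 19 = 19
  side 7: 18 + 12 = 30
  side 8: 17 + 13 = 30
  side 9: 15 + 13 = 28
  side 10: 13 = 13
Every load is within 30 min, so 10 tape sides suffice.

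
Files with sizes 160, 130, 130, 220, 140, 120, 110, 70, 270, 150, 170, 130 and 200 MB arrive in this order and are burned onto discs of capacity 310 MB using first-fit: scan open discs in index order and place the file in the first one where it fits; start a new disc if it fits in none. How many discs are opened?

8

  160 → disc 1 (new)  [load 160/310]
  130 → disc 1  [load 290/310]
  130 → disc 2 (new)  [load 130/310]
  220 → disc 3 (new)  [load 220/310]
  140 → disc 2  [load 270/310]
  120 → disc 4 (new)  [load 120/310]
  110 → disc 4  [load 230/310]
  70 → disc 3  [load 290/310]
  270 → disc 5 (new)  [load 270/310]
  150 → disc 6 (new)  [load 150/310]
  170 → disc 7 (new)  [load 170/310]
  130 → disc 6  [load 280/310]
  200 → disc 8 (new)  [load 200/310]
8 discs opened.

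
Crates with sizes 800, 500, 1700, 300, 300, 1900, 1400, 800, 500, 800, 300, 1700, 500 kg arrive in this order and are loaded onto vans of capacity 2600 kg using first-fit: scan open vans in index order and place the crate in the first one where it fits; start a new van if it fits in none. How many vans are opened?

  800 → van 1 (new)  [load 800/2600]
  500 → van 1  [load 1300/2600]
  1700 → van 2 (new)  [load 1700/2600]
  300 → van 1  [load 1600/2600]
  300 → van 1  [load 1900/2600]
  1900 → van 3 (new)  [load 1900/2600]
  1400 → van 4 (new)  [load 1400/2600]
  800 → van 2  [load 2500/2600]
  500 → van 1  [load 2400/2600]
  800 → van 4  [load 2200/2600]
  300 → van 3  [load 2200/2600]
  1700 → van 5 (new)  [load 1700/2600]
  500 → van 5  [load 2200/2600]
5 vans opened.

5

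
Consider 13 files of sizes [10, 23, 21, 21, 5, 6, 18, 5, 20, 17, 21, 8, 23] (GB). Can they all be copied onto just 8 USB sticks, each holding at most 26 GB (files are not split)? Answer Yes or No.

No

Total = 198 GB; ⌈198/26⌉ = 8.
The bound of 8 does not rule out 8, but exhaustive search shows no assignment into 8 USB sticks of capacity 26 GB exists — the minimum is 9.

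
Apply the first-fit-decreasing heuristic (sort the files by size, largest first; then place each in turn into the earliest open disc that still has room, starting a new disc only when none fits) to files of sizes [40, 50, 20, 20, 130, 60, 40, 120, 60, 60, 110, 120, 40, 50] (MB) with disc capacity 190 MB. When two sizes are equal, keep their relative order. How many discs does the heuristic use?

5

Sorted descending: 130, 120, 120, 110, 60, 60, 60, 50, 50, 40, 40, 40, 20, 20.
  130 → disc 1 (new)  [load 130/190]
  120 → disc 2 (new)  [load 120/190]
  120 → disc 3 (new)  [load 120/190]
  110 → disc 4 (new)  [load 110/190]
  60 → disc 1  [load 190/190]
  60 → disc 2  [load 180/190]
  60 → disc 3  [load 180/190]
  50 → disc 4  [load 160/190]
  50 → disc 5 (new)  [load 50/190]
  40 → disc 5  [load 90/190]
  40 → disc 5  [load 130/190]
  40 → disc 5  [load 170/190]
  20 → disc 4  [load 180/190]
  20 → disc 5  [load 190/190]
5 discs opened.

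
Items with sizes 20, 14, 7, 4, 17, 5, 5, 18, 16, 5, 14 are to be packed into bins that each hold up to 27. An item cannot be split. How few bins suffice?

6

Total = 20 + 18 + 17 + 16 + 14 + 14 + 7 + 5 + 5 + 5 + 4 = 125.
Lower bound: ⌈125/27⌉ = 5 bins.
Also, 6 items each exceed 27/2, and no two of those can share a bin, so at least 6 bins are needed.
A packing using 6 bins:
  bin 1: 20 + 7 = 27
  bin 2: 18 + 5 + 4 = 27
  bin 3: 17 + 5 + 5 = 27
  bin 4: 16 = 16
  bin 5: 14 = 14
  bin 6: 14 = 14
This matches the lower bound, so 6 is optimal.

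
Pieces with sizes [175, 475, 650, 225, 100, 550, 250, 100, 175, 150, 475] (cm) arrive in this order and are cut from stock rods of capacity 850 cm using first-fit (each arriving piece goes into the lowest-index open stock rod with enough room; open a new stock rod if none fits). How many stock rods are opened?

5

  175 → stock rod 1 (new)  [load 175/850]
  475 → stock rod 1  [load 650/850]
  650 → stock rod 2 (new)  [load 650/850]
  225 → stock rod 3 (new)  [load 225/850]
  100 → stock rod 1  [load 750/850]
  550 → stock rod 3  [load 775/850]
  250 → stock rod 4 (new)  [load 250/850]
  100 → stock rod 1  [load 850/850]
  175 → stock rod 2  [load 825/850]
  150 → stock rod 4  [load 400/850]
  475 → stock rod 5 (new)  [load 475/850]
5 stock rods opened.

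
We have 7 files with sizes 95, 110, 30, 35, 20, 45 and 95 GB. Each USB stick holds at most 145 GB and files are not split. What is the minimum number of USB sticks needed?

Total = 110 + 95 + 95 + 45 + 35 + 30 + 20 = 430 GB.
Lower bound: ⌈430/145⌉ = 3 USB sticks.
A packing using 3 USB sticks:
  USB stick 1: 110 + 35 = 145
  USB stick 2: 95 + 45 = 140
  USB stick 3: 95 + 30 + 20 = 145
This matches the lower bound, so 3 is optimal.

3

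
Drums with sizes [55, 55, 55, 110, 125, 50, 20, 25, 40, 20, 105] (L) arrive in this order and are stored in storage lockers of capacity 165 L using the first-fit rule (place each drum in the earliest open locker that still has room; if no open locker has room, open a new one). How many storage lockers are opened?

  55 → locker 1 (new)  [load 55/165]
  55 → locker 1  [load 110/165]
  55 → locker 1  [load 165/165]
  110 → locker 2 (new)  [load 110/165]
  125 → locker 3 (new)  [load 125/165]
  50 → locker 2  [load 160/165]
  20 → locker 3  [load 145/165]
  25 → locker 4 (new)  [load 25/165]
  40 → locker 4  [load 65/165]
  20 → locker 3  [load 165/165]
  105 → locker 5 (new)  [load 105/165]
5 storage lockers opened.

5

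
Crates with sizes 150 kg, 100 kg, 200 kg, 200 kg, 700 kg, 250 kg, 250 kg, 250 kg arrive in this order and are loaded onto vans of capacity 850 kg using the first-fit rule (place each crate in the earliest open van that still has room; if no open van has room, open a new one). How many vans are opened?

  150 → van 1 (new)  [load 150/850]
  100 → van 1  [load 250/850]
  200 → van 1  [load 450/850]
  200 → van 1  [load 650/850]
  700 → van 2 (new)  [load 700/850]
  250 → van 3 (new)  [load 250/850]
  250 → van 3  [load 500/850]
  250 → van 3  [load 750/850]
3 vans opened.

3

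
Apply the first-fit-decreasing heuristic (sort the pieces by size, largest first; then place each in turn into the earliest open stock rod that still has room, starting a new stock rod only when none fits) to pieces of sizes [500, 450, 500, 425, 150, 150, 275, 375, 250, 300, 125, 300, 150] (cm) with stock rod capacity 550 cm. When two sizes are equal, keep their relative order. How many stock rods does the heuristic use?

Sorted descending: 500, 500, 450, 425, 375, 300, 300, 275, 250, 150, 150, 150, 125.
  500 → stock rod 1 (new)  [load 500/550]
  500 → stock rod 2 (new)  [load 500/550]
  450 → stock rod 3 (new)  [load 450/550]
  425 → stock rod 4 (new)  [load 425/550]
  375 → stock rod 5 (new)  [load 375/550]
  300 → stock rod 6 (new)  [load 300/550]
  300 → stock rod 7 (new)  [load 300/550]
  275 → stock rod 8 (new)  [load 275/550]
  250 → stock rod 6  [load 550/550]
  150 → stock rod 5  [load 525/550]
  150 → stock rod 7  [load 450/550]
  150 → stock rod 8  [load 425/550]
  125 → stock rod 4  [load 550/550]
8 stock rods opened.

8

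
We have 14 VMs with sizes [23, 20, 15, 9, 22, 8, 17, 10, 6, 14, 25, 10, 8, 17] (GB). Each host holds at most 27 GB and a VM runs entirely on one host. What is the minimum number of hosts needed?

Total = 25 + 23 + 22 + 20 + 17 + 17 + 15 + 14 + 10 + 10 + 9 + 8 + 8 + 6 = 204 GB.
Lower bound: ⌈204/27⌉ = 8 hosts.
A packing using 9 hosts:
  host 1: 25 = 25
  host 2: 23 = 23
  host 3: 22 = 22
  host 4: 20 + 6 = 26
  host 5: 17 + 10 = 27
  host 6: 17 + 10 = 27
  host 7: 15 + 9 = 24
  host 8: 14 + 8 = 22
  host 9: 8 = 8
No arrangement into 8 hosts stays within capacity, so 9 is optimal.

9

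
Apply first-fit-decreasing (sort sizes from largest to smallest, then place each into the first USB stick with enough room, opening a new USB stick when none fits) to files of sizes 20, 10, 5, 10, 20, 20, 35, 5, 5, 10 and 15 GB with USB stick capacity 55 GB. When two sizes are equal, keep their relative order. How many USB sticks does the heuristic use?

Sorted descending: 35, 20, 20, 20, 15, 10, 10, 10, 5, 5, 5.
  35 → USB stick 1 (new)  [load 35/55]
  20 → USB stick 1  [load 55/55]
  20 → USB stick 2 (new)  [load 20/55]
  20 → USB stick 2  [load 40/55]
  15 → USB stick 2  [load 55/55]
  10 → USB stick 3 (new)  [load 10/55]
  10 → USB stick 3  [load 20/55]
  10 → USB stick 3  [load 30/55]
  5 → USB stick 3  [load 35/55]
  5 → USB stick 3  [load 40/55]
  5 → USB stick 3  [load 45/55]
3 USB sticks opened.

3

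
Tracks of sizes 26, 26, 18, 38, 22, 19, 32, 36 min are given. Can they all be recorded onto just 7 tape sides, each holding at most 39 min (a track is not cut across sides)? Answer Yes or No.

A valid assignment using 7 tape sides:
  side 1: 38 = 38
  side 2: 36 = 36
  side 3: 32 = 32
  side 4: 26 = 26
  side 5: 26 = 26
  side 6: 22 = 22
  side 7: 19 + 18 = 37
Every load is within 39 min, so 7 tape sides suffice.

Yes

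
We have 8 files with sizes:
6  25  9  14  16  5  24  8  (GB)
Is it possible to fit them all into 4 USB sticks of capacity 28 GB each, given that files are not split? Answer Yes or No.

No

Total = 107 GB; ⌈107/28⌉ = 4.
The bound of 4 does not rule out 4, but exhaustive search shows no assignment into 4 USB sticks of capacity 28 GB exists — the minimum is 5.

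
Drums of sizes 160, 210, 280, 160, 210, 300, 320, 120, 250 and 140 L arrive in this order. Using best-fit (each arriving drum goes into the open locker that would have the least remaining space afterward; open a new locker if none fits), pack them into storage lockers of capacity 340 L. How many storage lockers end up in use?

8

  160 → locker 1 (new)  [load 160/340]
  210 → locker 2 (new)  [load 210/340]
  280 → locker 3 (new)  [load 280/340]
  160 → locker 1  [load 320/340]
  210 → locker 4 (new)  [load 210/340]
  300 → locker 5 (new)  [load 300/340]
  320 → locker 6 (new)  [load 320/340]
  120 → locker 2  [load 330/340]
  250 → locker 7 (new)  [load 250/340]
  140 → locker 8 (new)  [load 140/340]
8 storage lockers opened.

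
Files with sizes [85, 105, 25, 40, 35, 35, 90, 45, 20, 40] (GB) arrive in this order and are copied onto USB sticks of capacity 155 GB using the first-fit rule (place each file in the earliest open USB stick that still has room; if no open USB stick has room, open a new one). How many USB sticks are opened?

4

  85 → USB stick 1 (new)  [load 85/155]
  105 → USB stick 2 (new)  [load 105/155]
  25 → USB stick 1  [load 110/155]
  40 → USB stick 1  [load 150/155]
  35 → USB stick 2  [load 140/155]
  35 → USB stick 3 (new)  [load 35/155]
  90 → USB stick 3  [load 125/155]
  45 → USB stick 4 (new)  [load 45/155]
  20 → USB stick 3  [load 145/155]
  40 → USB stick 4  [load 85/155]
4 USB sticks opened.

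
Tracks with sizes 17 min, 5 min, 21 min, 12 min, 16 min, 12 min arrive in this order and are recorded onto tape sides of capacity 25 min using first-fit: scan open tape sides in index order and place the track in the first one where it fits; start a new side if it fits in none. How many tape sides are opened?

4

  17 → side 1 (new)  [load 17/25]
  5 → side 1  [load 22/25]
  21 → side 2 (new)  [load 21/25]
  12 → side 3 (new)  [load 12/25]
  16 → side 4 (new)  [load 16/25]
  12 → side 3  [load 24/25]
4 tape sides opened.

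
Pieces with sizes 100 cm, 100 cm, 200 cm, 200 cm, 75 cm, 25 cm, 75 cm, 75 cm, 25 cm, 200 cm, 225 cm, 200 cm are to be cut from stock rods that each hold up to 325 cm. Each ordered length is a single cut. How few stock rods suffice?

Total = 225 + 200 + 200 + 200 + 200 + 100 + 100 + 75 + 75 + 75 + 25 + 25 = 1500 cm.
Lower bound: ⌈1500/325⌉ = 5 stock rods.
A packing using 5 stock rods:
  stock rod 1: 225 + 100 = 325
  stock rod 2: 200 + 100 + 25 = 325
  stock rod 3: 200 + 75 + 25 = 300
  stock rod 4: 200 + 75 = 275
  stock rod 5: 200 + 75 = 275
This matches the lower bound, so 5 is optimal.

5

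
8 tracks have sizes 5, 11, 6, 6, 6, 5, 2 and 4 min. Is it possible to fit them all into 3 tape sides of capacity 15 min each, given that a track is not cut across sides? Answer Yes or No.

No

Total = 45 min; ⌈45/15⌉ = 3.
The bound of 3 does not rule out 3, but exhaustive search shows no assignment into 3 tape sides of capacity 15 min exists — the minimum is 4.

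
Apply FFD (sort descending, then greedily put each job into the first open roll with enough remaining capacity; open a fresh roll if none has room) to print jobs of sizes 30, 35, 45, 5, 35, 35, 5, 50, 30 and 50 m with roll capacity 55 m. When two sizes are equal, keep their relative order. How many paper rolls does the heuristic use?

Sorted descending: 50, 50, 45, 35, 35, 35, 30, 30, 5, 5.
  50 → roll 1 (new)  [load 50/55]
  50 → roll 2 (new)  [load 50/55]
  45 → roll 3 (new)  [load 45/55]
  35 → roll 4 (new)  [load 35/55]
  35 → roll 5 (new)  [load 35/55]
  35 → roll 6 (new)  [load 35/55]
  30 → roll 7 (new)  [load 30/55]
  30 → roll 8 (new)  [load 30/55]
  5 → roll 1  [load 55/55]
  5 → roll 2  [load 55/55]
8 paper rolls opened.

8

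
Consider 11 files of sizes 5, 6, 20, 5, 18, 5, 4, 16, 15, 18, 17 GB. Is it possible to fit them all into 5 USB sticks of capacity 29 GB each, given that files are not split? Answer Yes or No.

No

Total = 129 GB; ⌈129/29⌉ = 5.
6 files each exceed half the capacity and cannot share a USB stick, forcing at least 6 USB sticks.
At least 6 USB sticks are required, but only 5 are allowed.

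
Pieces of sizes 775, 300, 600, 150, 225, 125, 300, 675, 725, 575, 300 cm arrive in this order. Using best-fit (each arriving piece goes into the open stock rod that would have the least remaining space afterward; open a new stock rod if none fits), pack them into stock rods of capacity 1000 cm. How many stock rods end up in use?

6

  775 → stock rod 1 (new)  [load 775/1000]
  300 → stock rod 2 (new)  [load 300/1000]
  600 → stock rod 2  [load 900/1000]
  150 → stock rod 1  [load 925/1000]
  225 → stock rod 3 (new)  [load 225/1000]
  125 → stock rod 3  [load 350/1000]
  300 → stock rod 3  [load 650/1000]
  675 → stock rod 4 (new)  [load 675/1000]
  725 → stock rod 5 (new)  [load 725/1000]
  575 → stock rod 6 (new)  [load 575/1000]
  300 → stock rod 4  [load 975/1000]
6 stock rods opened.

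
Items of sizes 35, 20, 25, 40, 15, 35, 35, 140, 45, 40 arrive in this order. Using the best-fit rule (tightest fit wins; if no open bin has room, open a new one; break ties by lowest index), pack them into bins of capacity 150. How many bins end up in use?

4

  35 → bin 1 (new)  [load 35/150]
  20 → bin 1  [load 55/150]
  25 → bin 1  [load 80/150]
  40 → bin 1  [load 120/150]
  15 → bin 1  [load 135/150]
  35 → bin 2 (new)  [load 35/150]
  35 → bin 2  [load 70/150]
  140 → bin 3 (new)  [load 140/150]
  45 → bin 2  [load 115/150]
  40 → bin 4 (new)  [load 40/150]
4 bins opened.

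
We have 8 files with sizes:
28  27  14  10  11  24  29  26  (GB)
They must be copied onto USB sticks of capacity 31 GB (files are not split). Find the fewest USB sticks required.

Total = 29 + 28 + 27 + 26 + 24 + 14 + 11 + 10 = 169 GB.
Lower bound: ⌈169/31⌉ = 6 USB sticks.
A packing using 7 USB sticks:
  USB stick 1: 29 = 29
  USB stick 2: 28 = 28
  USB stick 3: 27 = 27
  USB stick 4: 26 = 26
  USB stick 5: 24 = 24
  USB stick 6: 14 + 11 = 25
  USB stick 7: 10 = 10
No arrangement into 6 USB sticks stays within capacity, so 7 is optimal.

7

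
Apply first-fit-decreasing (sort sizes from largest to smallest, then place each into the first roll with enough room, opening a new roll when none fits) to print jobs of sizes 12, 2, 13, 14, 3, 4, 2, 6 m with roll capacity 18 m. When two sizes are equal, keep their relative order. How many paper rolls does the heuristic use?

Sorted descending: 14, 13, 12, 6, 4, 3, 2, 2.
  14 → roll 1 (new)  [load 14/18]
  13 → roll 2 (new)  [load 13/18]
  12 → roll 3 (new)  [load 12/18]
  6 → roll 3  [load 18/18]
  4 → roll 1  [load 18/18]
  3 → roll 2  [load 16/18]
  2 → roll 2  [load 18/18]
  2 → roll 4 (new)  [load 2/18]
4 paper rolls opened.

4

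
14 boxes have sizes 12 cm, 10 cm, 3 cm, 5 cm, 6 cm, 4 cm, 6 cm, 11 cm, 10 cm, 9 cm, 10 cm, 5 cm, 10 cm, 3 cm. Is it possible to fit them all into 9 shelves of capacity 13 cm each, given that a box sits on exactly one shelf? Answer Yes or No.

Yes

A valid assignment using 9 shelves:
  shelf 1: 12 = 12
  shelf 2: 11 = 11
  shelf 3: 10 + 3 = 13
  shelf 4: 10 + 3 = 13
  shelf 5: 10 = 10
  shelf 6: 10 = 10
  shelf 7: 9 + 4 = 13
  shelf 8: 6 + 6 = 12
  shelf 9: 5 + 5 = 10
Every load is within 13 cm, so 9 shelves suffice.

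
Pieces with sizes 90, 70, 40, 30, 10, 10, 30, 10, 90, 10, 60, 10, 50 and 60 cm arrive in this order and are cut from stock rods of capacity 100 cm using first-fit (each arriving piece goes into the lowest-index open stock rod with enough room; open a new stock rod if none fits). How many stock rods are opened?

7

  90 → stock rod 1 (new)  [load 90/100]
  70 → stock rod 2 (new)  [load 70/100]
  40 → stock rod 3 (new)  [load 40/100]
  30 → stock rod 2  [load 100/100]
  10 → stock rod 1  [load 100/100]
  10 → stock rod 3  [load 50/100]
  30 → stock rod 3  [load 80/100]
  10 → stock rod 3  [load 90/100]
  90 → stock rod 4 (new)  [load 90/100]
  10 → stock rod 3  [load 100/100]
  60 → stock rod 5 (new)  [load 60/100]
  10 → stock rod 4  [load 100/100]
  50 → stock rod 6 (new)  [load 50/100]
  60 → stock rod 7 (new)  [load 60/100]
7 stock rods opened.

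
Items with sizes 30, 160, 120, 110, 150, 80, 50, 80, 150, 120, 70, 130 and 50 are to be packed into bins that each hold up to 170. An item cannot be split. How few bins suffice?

Total = 160 + 150 + 150 + 130 + 120 + 120 + 110 + 80 + 80 + 70 + 50 + 50 + 30 = 1300.
Lower bound: ⌈1300/170⌉ = 8 bins.
A packing using 9 bins:
  bin 1: 160 = 160
  bin 2: 150 = 150
  bin 3: 150 = 150
  bin 4: 130 + 30 = 160
  bin 5: 120 + 50 = 170
  bin 6: 120 + 50 = 170
  bin 7: 110 = 110
  bin 8: 80 + 80 = 160
  bin 9: 70 = 70
No arrangement into 8 bins stays within capacity, so 9 is optimal.

9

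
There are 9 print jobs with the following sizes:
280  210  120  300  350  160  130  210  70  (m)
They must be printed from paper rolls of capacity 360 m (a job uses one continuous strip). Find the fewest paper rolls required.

Total = 350 + 300 + 280 + 210 + 210 + 160 + 130 + 120 + 70 = 1830 m.
Lower bound: ⌈1830/360⌉ = 6 paper rolls.
A packing using 6 paper rolls:
  roll 1: 350 = 350
  roll 2: 300 = 300
  roll 3: 280 + 70 = 350
  roll 4: 210 + 130 = 340
  roll 5: 210 + 120 = 330
  roll 6: 160 = 160
This matches the lower bound, so 6 is optimal.

6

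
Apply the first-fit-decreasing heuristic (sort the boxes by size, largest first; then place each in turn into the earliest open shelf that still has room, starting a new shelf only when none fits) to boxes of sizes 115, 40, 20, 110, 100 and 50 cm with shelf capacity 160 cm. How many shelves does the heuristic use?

3

Sorted descending: 115, 110, 100, 50, 40, 20.
  115 → shelf 1 (new)  [load 115/160]
  110 → shelf 2 (new)  [load 110/160]
  100 → shelf 3 (new)  [load 100/160]
  50 → shelf 2  [load 160/160]
  40 → shelf 1  [load 155/160]
  20 → shelf 3  [load 120/160]
3 shelves opened.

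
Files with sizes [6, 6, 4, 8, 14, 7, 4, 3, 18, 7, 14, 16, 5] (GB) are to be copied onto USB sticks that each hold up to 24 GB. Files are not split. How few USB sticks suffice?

5

Total = 18 + 16 + 14 + 14 + 8 + 7 + 7 + 6 + 6 + 5 + 4 + 4 + 3 = 112 GB.
Lower bound: ⌈112/24⌉ = 5 USB sticks.
A packing using 5 USB sticks:
  USB stick 1: 18 + 6 = 24
  USB stick 2: 16 + 8 = 24
  USB stick 3: 14 + 7 + 3 = 24
  USB stick 4: 14 + 7 = 21
  USB stick 5: 6 + 5 + 4 + 4 = 19
This matches the lower bound, so 5 is optimal.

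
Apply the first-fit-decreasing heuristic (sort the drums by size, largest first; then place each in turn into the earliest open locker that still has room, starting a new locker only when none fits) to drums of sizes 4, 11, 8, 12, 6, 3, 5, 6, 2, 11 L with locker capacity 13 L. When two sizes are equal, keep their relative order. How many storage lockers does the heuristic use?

6

Sorted descending: 12, 11, 11, 8, 6, 6, 5, 4, 3, 2.
  12 → locker 1 (new)  [load 12/13]
  11 → locker 2 (new)  [load 11/13]
  11 → locker 3 (new)  [load 11/13]
  8 → locker 4 (new)  [load 8/13]
  6 → locker 5 (new)  [load 6/13]
  6 → locker 5  [load 12/13]
  5 → locker 4  [load 13/13]
  4 → locker 6 (new)  [load 4/13]
  3 → locker 6  [load 7/13]
  2 → locker 2  [load 13/13]
6 storage lockers opened.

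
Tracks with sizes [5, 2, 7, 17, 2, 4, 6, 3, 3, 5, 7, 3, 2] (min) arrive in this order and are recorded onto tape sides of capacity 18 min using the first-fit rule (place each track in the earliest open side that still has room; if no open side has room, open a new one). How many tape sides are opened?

  5 → side 1 (new)  [load 5/18]
  2 → side 1  [load 7/18]
  7 → side 1  [load 14/18]
  17 → side 2 (new)  [load 17/18]
  2 → side 1  [load 16/18]
  4 → side 3 (new)  [load 4/18]
  6 → side 3  [load 10/18]
  3 → side 3  [load 13/18]
  3 → side 3  [load 16/18]
  5 → side 4 (new)  [load 5/18]
  7 → side 4  [load 12/18]
  3 → side 4  [load 15/18]
  2 → side 1  [load 18/18]
4 tape sides opened.

4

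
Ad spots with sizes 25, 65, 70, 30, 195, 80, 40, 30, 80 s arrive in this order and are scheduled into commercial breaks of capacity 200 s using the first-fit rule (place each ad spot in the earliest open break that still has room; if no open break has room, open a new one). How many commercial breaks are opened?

  25 → break 1 (new)  [load 25/200]
  65 → break 1  [load 90/200]
  70 → break 1  [load 160/200]
  30 → break 1  [load 190/200]
  195 → break 2 (new)  [load 195/200]
  80 → break 3 (new)  [load 80/200]
  40 → break 3  [load 120/200]
  30 → break 3  [load 150/200]
  80 → break 4 (new)  [load 80/200]
4 commercial breaks opened.

4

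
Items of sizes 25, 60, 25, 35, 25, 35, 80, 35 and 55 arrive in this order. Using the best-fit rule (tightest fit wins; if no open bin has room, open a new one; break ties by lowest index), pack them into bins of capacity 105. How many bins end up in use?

5

  25 → bin 1 (new)  [load 25/105]
  60 → bin 1  [load 85/105]
  25 → bin 2 (new)  [load 25/105]
  35 → bin 2  [load 60/105]
  25 → bin 2  [load 85/105]
  35 → bin 3 (new)  [load 35/105]
  80 → bin 4 (new)  [load 80/105]
  35 → bin 3  [load 70/105]
  55 → bin 5 (new)  [load 55/105]
5 bins opened.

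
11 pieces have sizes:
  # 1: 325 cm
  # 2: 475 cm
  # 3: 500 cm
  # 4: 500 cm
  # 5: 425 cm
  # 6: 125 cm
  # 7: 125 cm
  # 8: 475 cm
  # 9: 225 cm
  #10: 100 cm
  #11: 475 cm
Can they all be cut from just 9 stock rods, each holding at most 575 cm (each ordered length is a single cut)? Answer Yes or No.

A valid assignment using 8 stock rods:
  stock rod 1: 500 = 500
  stock rod 2: 500 = 500
  stock rod 3: 475 + 100 = 575
  stock rod 4: 475 = 475
  stock rod 5: 475 = 475
  stock rod 6: 425 + 125 = 550
  stock rod 7: 325 + 225 = 550
  stock rod 8: 125 = 125
That uses only 8 ≤ 9, so 9 stock rods are enough.

Yes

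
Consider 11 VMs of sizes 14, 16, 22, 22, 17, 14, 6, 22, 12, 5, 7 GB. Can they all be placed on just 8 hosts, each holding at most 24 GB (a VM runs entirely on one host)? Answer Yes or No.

Yes

A valid assignment using 8 hosts:
  host 1: 22 = 22
  host 2: 22 = 22
  host 3: 22 = 22
  host 4: 17 + 7 = 24
  host 5: 16 + 6 = 22
  host 6: 14 + 5 = 19
  host 7: 14 = 14
  host 8: 12 = 12
Every load is within 24 GB, so 8 hosts suffice.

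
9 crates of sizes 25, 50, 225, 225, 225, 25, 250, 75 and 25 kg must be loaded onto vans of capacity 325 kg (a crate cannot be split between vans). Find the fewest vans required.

4

Total = 250 + 225 + 225 + 225 + 75 + 50 + 25 + 25 + 25 = 1125 kg.
Lower bound: ⌈1125/325⌉ = 4 vans.
A packing using 4 vans:
  van 1: 250 + 75 = 325
  van 2: 225 + 50 + 25 + 25 = 325
  van 3: 225 + 25 = 250
  van 4: 225 = 225
This matches the lower bound, so 4 is optimal.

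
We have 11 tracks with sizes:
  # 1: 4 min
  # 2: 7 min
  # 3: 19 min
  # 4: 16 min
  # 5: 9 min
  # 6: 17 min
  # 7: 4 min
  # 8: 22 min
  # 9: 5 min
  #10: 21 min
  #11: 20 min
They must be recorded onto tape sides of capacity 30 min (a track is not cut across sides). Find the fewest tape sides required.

Total = 22 + 21 + 20 + 19 + 17 + 16 + 9 + 7 + 5 + 4 + 4 = 144 min.
Lower bound: ⌈144/30⌉ = 5 tape sides.
Also, 6 tracks each exceed 15 min, and no two of those can share a side, so at least 6 tape sides are needed.
A packing using 6 tape sides:
  side 1: 22 + 7 = 29
  side 2: 21 + 9 = 30
  side 3: 20 + 5 + 4 = 29
  side 4: 19 + 4 = 23
  side 5: 17 = 17
  side 6: 16 = 16
This matches the lower bound, so 6 is optimal.

6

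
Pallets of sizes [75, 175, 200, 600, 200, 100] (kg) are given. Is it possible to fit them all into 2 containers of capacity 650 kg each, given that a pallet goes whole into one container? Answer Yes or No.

No

Total = 1350 kg; ⌈1350/650⌉ = 3.
At least 3 containers are required, but only 2 are allowed.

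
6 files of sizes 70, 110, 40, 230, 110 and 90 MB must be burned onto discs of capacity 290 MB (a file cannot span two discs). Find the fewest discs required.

3

Total = 230 + 110 + 110 + 90 + 70 + 40 = 650 MB.
Lower bound: ⌈650/290⌉ = 3 discs.
A packing using 3 discs:
  disc 1: 230 + 40 = 270
  disc 2: 110 + 110 + 70 = 290
  disc 3: 90 = 90
This matches the lower bound, so 3 is optimal.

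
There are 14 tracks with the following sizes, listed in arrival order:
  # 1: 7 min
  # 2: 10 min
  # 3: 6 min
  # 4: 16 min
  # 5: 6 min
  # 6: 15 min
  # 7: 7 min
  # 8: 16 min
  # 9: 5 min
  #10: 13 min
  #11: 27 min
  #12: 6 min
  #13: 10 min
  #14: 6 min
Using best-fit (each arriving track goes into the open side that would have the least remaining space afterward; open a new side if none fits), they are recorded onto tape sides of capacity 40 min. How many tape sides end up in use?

4

  7 → side 1 (new)  [load 7/40]
  10 → side 1  [load 17/40]
  6 → side 1  [load 23/40]
  16 → side 1  [load 39/40]
  6 → side 2 (new)  [load 6/40]
  15 → side 2  [load 21/40]
  7 → side 2  [load 28/40]
  16 → side 3 (new)  [load 16/40]
  5 → side 2  [load 33/40]
  13 → side 3  [load 29/40]
  27 → side 4 (new)  [load 27/40]
  6 → side 2  [load 39/40]
  10 → side 3  [load 39/40]
  6 → side 4  [load 33/40]
4 tape sides opened.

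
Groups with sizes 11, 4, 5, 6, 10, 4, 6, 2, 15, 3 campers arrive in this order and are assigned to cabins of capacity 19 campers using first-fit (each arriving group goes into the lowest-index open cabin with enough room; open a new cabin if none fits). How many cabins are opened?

  11 → cabin 1 (new)  [load 11/19]
  4 → cabin 1  [load 15/19]
  5 → cabin 2 (new)  [load 5/19]
  6 → cabin 2  [load 11/19]
  10 → cabin 3 (new)  [load 10/19]
  4 → cabin 1  [load 19/19]
  6 → cabin 2  [load 17/19]
  2 → cabin 2  [load 19/19]
  15 → cabin 4 (new)  [load 15/19]
  3 → cabin 3  [load 13/19]
4 cabins opened.

4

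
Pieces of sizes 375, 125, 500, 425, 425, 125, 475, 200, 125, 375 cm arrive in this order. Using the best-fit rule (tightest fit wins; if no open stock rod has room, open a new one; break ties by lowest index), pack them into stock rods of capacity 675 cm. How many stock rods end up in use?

6

  375 → stock rod 1 (new)  [load 375/675]
  125 → stock rod 1  [load 500/675]
  500 → stock rod 2 (new)  [load 500/675]
  425 → stock rod 3 (new)  [load 425/675]
  425 → stock rod 4 (new)  [load 425/675]
  125 → stock rod 1  [load 625/675]
  475 → stock rod 5 (new)  [load 475/675]
  200 → stock rod 5  [load 675/675]
  125 → stock rod 2  [load 625/675]
  375 → stock rod 6 (new)  [load 375/675]
6 stock rods opened.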